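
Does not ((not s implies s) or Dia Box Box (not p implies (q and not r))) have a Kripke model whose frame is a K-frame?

Satisfiable (open branch found)

1. not ((not s implies s) or Dia Box Box (not p implies (q and not r))), w0
2. not (not s implies s), w0   [neg-or-rule on 1]
3. not Dia Box Box (not p implies (q and not r)), w0   [neg-or-rule on 1]
4. not s, w0   [neg-implies-rule on 2]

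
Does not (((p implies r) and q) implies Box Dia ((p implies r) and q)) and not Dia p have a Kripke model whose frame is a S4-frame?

1. not (((p implies r) and q) implies Box Dia ((p implies r) and q)) and not Dia p, w0
2. not (((p implies r) and q) implies Box Dia ((p implies r) and q)), w0
3. not Dia p, w0
4. (p implies r) and q, w0
5. not Box Dia ((p implies r) and q), w0
6. p implies r, w0
7. q, w0
8. not p, w0
9. r, w0
10. not Dia ((p implies r) and q), w1
11. not p, w1
12. not ((p implies r) and q), w1
13. not q, w1
Accessibility: w0Rw0, w0Rw1, w1Rw1

Satisfiable (open branch found)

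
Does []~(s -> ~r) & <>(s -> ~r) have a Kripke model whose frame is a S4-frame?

1. []~(s -> ~r) & <>(s -> ~r), u
2. []~(s -> ~r), u
3. <>(s -> ~r), u
4. ~(s -> ~r), u
5. s, u
6. r, u
7. s -> ~r, v
8. ~(s -> ~r), v
9. s, v
10. r, v
11. ~r, v
Accessibility: uRu, uRv, vRv
Branch closes: r and ~r both at v.
(One branch shown.) All branches close.

Unsatisfiable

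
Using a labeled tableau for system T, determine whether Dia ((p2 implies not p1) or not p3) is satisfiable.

Yes, satisfiable

1. Dia ((p2 implies not p1) or not p3), u
2. (p2 implies not p1) or not p3, v   [Dia-rule on 1: fresh world v, uRv]
3. not p3, v   [or-rule on 2 (branches; this branch)]
Accessibility: uRu, uRv, vRv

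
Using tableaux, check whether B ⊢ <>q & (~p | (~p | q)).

No, not valid

Tableau for the negation ~(<>q & (~p | (~p | q))):
1. ~(<>q & (~p | (~p | q))), w0
2. ~(~p | (~p | q)), w0   [~&-rule on 1 (branches; this branch)]
3. p, w0   [~|-rule on 2]
4. ~(~p | q), w0   [~|-rule on 2]
5. ~q, w0   [~|-rule on 4]
Accessibility: w0Rw0
The negation has an open branch (countermodel exists).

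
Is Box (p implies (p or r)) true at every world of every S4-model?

Tableau for the negation not Box (p implies (p or r)):
1. not Box (p implies (p or r)), w0
2. not (p implies (p or r)), w1
3. p, w1
4. not (p or r), w1
5. not p, w1
6. not r, w1
Accessibility: w0Rw0, w0Rw1, w1Rw1
Branch closes: p and not p both at w1.
Every branch of the negation's tableau closes; the branch above is one of them.

Valid in S4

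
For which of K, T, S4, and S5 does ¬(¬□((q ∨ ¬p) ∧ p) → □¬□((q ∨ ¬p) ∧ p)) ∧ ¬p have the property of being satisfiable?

S5-tableau for the formula:
1. ¬(¬□((q ∨ ¬p) ∧ p) → □¬□((q ∨ ¬p) ∧ p)) ∧ ¬p, 0
2. ¬(¬□((q ∨ ¬p) ∧ p) → □¬□((q ∨ ¬p) ∧ p)), 0
3. ¬p, 0
4. ¬□((q ∨ ¬p) ∧ p), 0
5. ¬□¬□((q ∨ ¬p) ∧ p), 0
6. ¬((q ∨ ¬p) ∧ p), 1
7. ¬(q ∨ ¬p), 1
8. ¬q, 1
9. p, 1
10. □((q ∨ ¬p) ∧ p), 2
11. (q ∨ ¬p) ∧ p, 0
12. q ∨ ¬p, 0
13. p, 0
Accessibility: 0R0, 0R1, 0R2, 1R0, 1R1, 1R2, 2R0, 2R1, 2R2
Branch closes: p and ¬p both at 0.
Every branch closes (one shown): unsatisfiable in S5.
S4-tableau for the formula:
1. ¬(¬□((q ∨ ¬p) ∧ p) → □¬□((q ∨ ¬p) ∧ p)) ∧ ¬p, 0
2. ¬(¬□((q ∨ ¬p) ∧ p) → □¬□((q ∨ ¬p) ∧ p)), 0
3. ¬p, 0
4. ¬□((q ∨ ¬p) ∧ p), 0
5. ¬□¬□((q ∨ ¬p) ∧ p), 0
6. ¬((q ∨ ¬p) ∧ p), 1
7. ¬p, 1
8. □((q ∨ ¬p) ∧ p), 2
9. (q ∨ ¬p) ∧ p, 2
10. q ∨ ¬p, 2
11. p, 2
12. q, 2
Accessibility: 0R0, 0R1, 0R2, 1R1, 2R2
Complete open branch: satisfiable in S4, hence also in K, T (this S4-model is also a K-model and a T-model).

K, T, S4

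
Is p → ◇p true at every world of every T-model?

Valid in T

Tableau for the negation ¬(p → ◇p):
1. ¬(p → ◇p), w0
2. p, w0
3. ¬◇p, w0
4. ¬p, w0
Accessibility: w0Rw0
Branch closes: p and ¬p both at w0.
All branches of the negation close; one closing branch shown above.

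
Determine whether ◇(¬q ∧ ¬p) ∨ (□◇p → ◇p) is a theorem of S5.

Tableau for the negation ¬(◇(¬q ∧ ¬p) ∨ (□◇p → ◇p)):
1. ¬(◇(¬q ∧ ¬p) ∨ (□◇p → ◇p)), w0
2. ¬◇(¬q ∧ ¬p), w0   [¬∨-rule on 1]
3. ¬(□◇p → ◇p), w0   [¬∨-rule on 1]
4. □◇p, w0   [¬→-rule on 3]
5. ¬◇p, w0   [¬→-rule on 3]
6. ¬(¬q ∧ ¬p), w0   [¬◇-rule on 2 via w0Rw0]
7. ◇p, w0   [□-rule on 4 via w0Rw0]
8. ¬p, w0   [¬◇-rule on 5 via w0Rw0]
9. q, w0   [¬∧-rule on 6 (branches; this branch)]
10. p, w1   [◇-rule on 7: fresh world w1, w0Rw1]
11. ¬(¬q ∧ ¬p), w1   [¬◇-rule on 2 via w0Rw1]
12. ◇p, w1   [□-rule on 4 via w0Rw1]
13. ¬p, w1   [¬◇-rule on 5 via w0Rw1]
Accessibility: w0Rw0, w0Rw1, w1Rw0, w1Rw1
Branch closes: p and ¬p both at w1.
Every branch of the negation's tableau closes; the branch above is one of them.

Yes, valid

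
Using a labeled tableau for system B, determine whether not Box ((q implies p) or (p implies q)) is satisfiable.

Unsatisfiable

1. not Box ((q implies p) or (p implies q)), w0
2. not ((q implies p) or (p implies q)), w1
3. not (q implies p), w1
4. not (p implies q), w1
5. q, w1
6. not p, w1
7. p, w1
8. not q, w1
Accessibility: w0Rw0, w0Rw1, w1Rw0, w1Rw1
Branch closes: p and not p both at w1.
(One branch shown.) All branches close.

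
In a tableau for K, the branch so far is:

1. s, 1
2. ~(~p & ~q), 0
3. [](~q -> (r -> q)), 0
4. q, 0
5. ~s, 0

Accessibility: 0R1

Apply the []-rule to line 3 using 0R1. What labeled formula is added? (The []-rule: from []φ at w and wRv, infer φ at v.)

~q -> (r -> q), 1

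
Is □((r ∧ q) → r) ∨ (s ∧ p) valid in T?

Yes, valid

Tableau for the negation ¬(□((r ∧ q) → r) ∨ (s ∧ p)):
1. ¬(□((r ∧ q) → r) ∨ (s ∧ p)), 0
2. ¬□((r ∧ q) → r), 0
3. ¬(s ∧ p), 0
4. ¬p, 0
5. ¬((r ∧ q) → r), 1
6. r ∧ q, 1
7. ¬r, 1
8. r, 1
9. q, 1
Accessibility: 0R0, 0R1, 1R1
Branch closes: r and ¬r both at 1.
All branches of the negation close; one closing branch shown above.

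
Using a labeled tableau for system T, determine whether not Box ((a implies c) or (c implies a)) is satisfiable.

Unsatisfiable

1. not Box ((a implies c) or (c implies a)), 0
2. not ((a implies c) or (c implies a)), 1
3. not (a implies c), 1
4. not (c implies a), 1
5. a, 1
6. not c, 1
7. c, 1
8. not a, 1
Accessibility: 0R0, 0R1, 1R1
Branch closes: c and not c both at 1.
Every branch closes; the branch above is one of them.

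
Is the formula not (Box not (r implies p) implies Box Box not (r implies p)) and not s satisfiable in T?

Satisfiable (open branch found)

1. not (Box not (r implies p) implies Box Box not (r implies p)) and not s, w0
2. not (Box not (r implies p) implies Box Box not (r implies p)), w0
3. not s, w0
4. Box not (r implies p), w0
5. not Box Box not (r implies p), w0
6. not (r implies p), w0
7. r, w0
8. not p, w0
9. not Box not (r implies p), w1
10. not (r implies p), w1
11. r, w1
12. not p, w1
13. r implies p, w2
14. p, w2
Accessibility: w0Rw0, w0Rw1, w1Rw1, w1Rw2, w2Rw2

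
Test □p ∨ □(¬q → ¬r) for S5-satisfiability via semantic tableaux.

Yes, satisfiable

1. □p ∨ □(¬q → ¬r), 0
2. □(¬q → ¬r), 0   [∨-rule on 1 (branches; this branch)]
3. ¬q → ¬r, 0   [□-rule on 2 via 0R0]
4. ¬r, 0   [→-rule on 3 (branches; this branch)]
Accessibility: 0R0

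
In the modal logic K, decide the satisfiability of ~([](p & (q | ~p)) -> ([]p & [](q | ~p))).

1. ~([](p & (q | ~p)) -> ([]p & [](q | ~p))), 0
2. [](p & (q | ~p)), 0   [~->-rule on 1]
3. ~([]p & [](q | ~p)), 0   [~->-rule on 1]
4. ~[](q | ~p), 0   [~&-rule on 3 (branches; this branch)]
5. ~(q | ~p), 1   [~[]-rule on 4: fresh world 1, 0R1]
6. ~q, 1   [~|-rule on 5]
7. p, 1   [~|-rule on 5]
8. p & (q | ~p), 1   [[]-rule on 2 via 0R1]
9. q | ~p, 1   [&-rule on 8]
10. ~p, 1   [|-rule on 9 (branches; this branch)]
Accessibility: 0R1
Branch closes: p and ~p both at 1.
(One branch shown.) All branches close.

Unsatisfiable (every branch closes)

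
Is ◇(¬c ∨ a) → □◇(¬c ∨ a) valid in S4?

Tableau for the negation ¬(◇(¬c ∨ a) → □◇(¬c ∨ a)):
1. ¬(◇(¬c ∨ a) → □◇(¬c ∨ a)), 0
2. ◇(¬c ∨ a), 0   [¬→-rule on 1]
3. ¬□◇(¬c ∨ a), 0   [¬→-rule on 1]
4. ¬c ∨ a, 1   [◇-rule on 2: fresh world 1, 0R1]
5. a, 1   [∨-rule on 4 (branches; this branch)]
6. ¬◇(¬c ∨ a), 2   [¬□-rule on 3: fresh world 2, 0R2]
7. ¬(¬c ∨ a), 2   [¬◇-rule on 6 via 2R2]
8. c, 2   [¬∨-rule on 7]
9. ¬a, 2   [¬∨-rule on 7]
Accessibility: 0R0, 0R1, 0R2, 1R1, 2R2
The negation has an open branch (countermodel exists).

Not valid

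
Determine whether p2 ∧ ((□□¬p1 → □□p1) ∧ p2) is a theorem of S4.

Tableau for the negation ¬(p2 ∧ ((□□¬p1 → □□p1) ∧ p2)):
1. ¬(p2 ∧ ((□□¬p1 → □□p1) ∧ p2)), 0
2. ¬((□□¬p1 → □□p1) ∧ p2), 0
3. ¬p2, 0
Accessibility: 0R0
The negation has an open branch (countermodel exists).

Not valid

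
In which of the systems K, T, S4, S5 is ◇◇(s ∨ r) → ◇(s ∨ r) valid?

S4, S5

T-tableau for the negation ¬(◇◇(s ∨ r) → ◇(s ∨ r)):
1. ¬(◇◇(s ∨ r) → ◇(s ∨ r)), 0
2. ◇◇(s ∨ r), 0
3. ¬◇(s ∨ r), 0
4. ¬(s ∨ r), 0
5. ¬s, 0
6. ¬r, 0
7. ◇(s ∨ r), 1
8. ¬(s ∨ r), 1
9. ¬s, 1
10. ¬r, 1
11. s ∨ r, 2
12. r, 2
Accessibility: 0R0, 0R1, 1R1, 1R2, 2R2
Complete open branch: countermodel on a T-frame, so not valid in T, nor in K (the same frame is also a K-frame).
S4-tableau for the negation ¬(◇◇(s ∨ r) → ◇(s ∨ r)):
1. ¬(◇◇(s ∨ r) → ◇(s ∨ r)), 0
2. ◇◇(s ∨ r), 0
3. ¬◇(s ∨ r), 0
4. ¬(s ∨ r), 0
5. ¬s, 0
6. ¬r, 0
7. ◇(s ∨ r), 1
8. ¬(s ∨ r), 1
9. ¬s, 1
10. ¬r, 1
11. s ∨ r, 2
12. ¬(s ∨ r), 2
13. ¬s, 2
14. ¬r, 2
15. r, 2
Accessibility: 0R0, 0R1, 0R2, 1R1, 1R2, 2R2
Branch closes: r and ¬r both at 2.
Every branch closes (one shown): valid in S4, hence also in S5 (every theorem of S4 is a theorem of S5).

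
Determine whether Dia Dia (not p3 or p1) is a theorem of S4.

Tableau for the negation not Dia Dia (not p3 or p1):
1. not Dia Dia (not p3 or p1), u
2. not Dia (not p3 or p1), u
3. not (not p3 or p1), u
4. p3, u
5. not p1, u
Accessibility: uRu
The negation has an open branch (countermodel exists).

Invalid (countermodel exists)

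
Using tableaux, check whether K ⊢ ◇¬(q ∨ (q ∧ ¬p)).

Tableau for the negation ¬◇¬(q ∨ (q ∧ ¬p)):
1. ¬◇¬(q ∨ (q ∧ ¬p)), w0
The negation has an open branch (countermodel exists).

Invalid (countermodel exists)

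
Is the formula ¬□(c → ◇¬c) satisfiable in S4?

1. ¬□(c → ◇¬c), 0
2. ¬(c → ◇¬c), 1
3. c, 1
4. ¬◇¬c, 1
Accessibility: 0R0, 0R1, 1R1

Satisfiable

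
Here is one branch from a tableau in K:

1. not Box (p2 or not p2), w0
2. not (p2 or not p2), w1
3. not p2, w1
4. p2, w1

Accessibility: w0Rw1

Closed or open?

Both p2 and not p2 appear at w1.

Closed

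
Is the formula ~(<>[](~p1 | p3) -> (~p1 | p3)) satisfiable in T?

1. ~(<>[](~p1 | p3) -> (~p1 | p3)), 0
2. <>[](~p1 | p3), 0
3. ~(~p1 | p3), 0
4. p1, 0
5. ~p3, 0
6. [](~p1 | p3), 1
7. ~p1 | p3, 1
8. p3, 1
Accessibility: 0R0, 0R1, 1R1

Yes, satisfiable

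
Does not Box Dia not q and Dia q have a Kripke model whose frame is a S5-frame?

Satisfiable (open branch found)

1. not Box Dia not q and Dia q, w0
2. not Box Dia not q, w0
3. Dia q, w0
4. not Dia not q, w1
5. q, w0
6. q, w1
7. q, w2
Accessibility: w0Rw0, w0Rw1, w0Rw2, w1Rw0, w1Rw1, w1Rw2, w2Rw0, w2Rw1, w2Rw2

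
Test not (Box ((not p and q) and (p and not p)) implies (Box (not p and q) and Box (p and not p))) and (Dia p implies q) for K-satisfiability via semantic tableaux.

1. not (Box ((not p and q) and (p and not p)) implies (Box (not p and q) and Box (p and not p))) and (Dia p implies q), 0
2. not (Box ((not p and q) and (p and not p)) implies (Box (not p and q) and Box (p and not p))), 0
3. Dia p implies q, 0
4. Box ((not p and q) and (p and not p)), 0
5. not (Box (not p and q) and Box (p and not p)), 0
6. q, 0
7. not Box (p and not p), 0
8. not (p and not p), 1
9. (not p and q) and (p and not p), 1
10. not p and q, 1
11. p and not p, 1
12. not p, 1
13. q, 1
14. p, 1
Accessibility: 0R1
Branch closes: p and not p both at 1.
Every branch closes; the branch above is one of them.

Unsatisfiable (every branch closes)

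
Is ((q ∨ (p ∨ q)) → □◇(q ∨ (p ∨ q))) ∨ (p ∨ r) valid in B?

Tableau for the negation ¬(((q ∨ (p ∨ q)) → □◇(q ∨ (p ∨ q))) ∨ (p ∨ r)):
1. ¬(((q ∨ (p ∨ q)) → □◇(q ∨ (p ∨ q))) ∨ (p ∨ r)), w0
2. ¬((q ∨ (p ∨ q)) → □◇(q ∨ (p ∨ q))), w0
3. ¬(p ∨ r), w0
4. q ∨ (p ∨ q), w0
5. ¬□◇(q ∨ (p ∨ q)), w0
6. ¬p, w0
7. ¬r, w0
8. p ∨ q, w0
9. q, w0
10. ¬◇(q ∨ (p ∨ q)), w1
11. ¬(q ∨ (p ∨ q)), w0
12. ¬q, w0
13. ¬(p ∨ q), w0
Accessibility: w0Rw0, w0Rw1, w1Rw0, w1Rw1
Branch closes: q and ¬q both at w0.
Every branch of the negation's tableau closes; the branch above is one of them.

Valid in B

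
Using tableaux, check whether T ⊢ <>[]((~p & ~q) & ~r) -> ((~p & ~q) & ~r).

Not valid

Tableau for the negation ~(<>[]((~p & ~q) & ~r) -> ((~p & ~q) & ~r)):
1. ~(<>[]((~p & ~q) & ~r) -> ((~p & ~q) & ~r)), w0
2. <>[]((~p & ~q) & ~r), w0
3. ~((~p & ~q) & ~r), w0
4. r, w0
5. []((~p & ~q) & ~r), w1
6. (~p & ~q) & ~r, w1
7. ~p & ~q, w1
8. ~r, w1
9. ~p, w1
10. ~q, w1
Accessibility: w0Rw0, w0Rw1, w1Rw1
The negation has an open branch (countermodel exists).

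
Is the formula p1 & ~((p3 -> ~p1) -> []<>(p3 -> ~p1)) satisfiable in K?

Yes, satisfiable

1. p1 & ~((p3 -> ~p1) -> []<>(p3 -> ~p1)), w0
2. p1, w0
3. ~((p3 -> ~p1) -> []<>(p3 -> ~p1)), w0
4. p3 -> ~p1, w0
5. ~[]<>(p3 -> ~p1), w0
6. ~p3, w0
7. ~<>(p3 -> ~p1), w1
Accessibility: w0Rw1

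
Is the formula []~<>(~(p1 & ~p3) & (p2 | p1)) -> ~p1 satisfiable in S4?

1. []~<>(~(p1 & ~p3) & (p2 | p1)) -> ~p1, u
2. ~p1, u
Accessibility: uRu

Satisfiable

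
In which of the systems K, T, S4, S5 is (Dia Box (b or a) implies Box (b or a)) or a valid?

S4-tableau for the negation not ((Dia Box (b or a) implies Box (b or a)) or a):
1. not ((Dia Box (b or a) implies Box (b or a)) or a), w0
2. not (Dia Box (b or a) implies Box (b or a)), w0
3. not a, w0
4. Dia Box (b or a), w0
5. not Box (b or a), w0
6. Box (b or a), w1
7. b or a, w1
8. a, w1
9. not (b or a), w2
10. not b, w2
11. not a, w2
Accessibility: w0Rw0, w0Rw1, w0Rw2, w1Rw1, w2Rw2
Complete open branch: countermodel on an S4-frame, so not valid in S4, nor in K, T (the same frame is also a K-frame and a T-frame).
S5-tableau for the negation not ((Dia Box (b or a) implies Box (b or a)) or a):
1. not ((Dia Box (b or a) implies Box (b or a)) or a), w0
2. not (Dia Box (b or a) implies Box (b or a)), w0
3. not a, w0
4. Dia Box (b or a), w0
5. not Box (b or a), w0
6. Box (b or a), w1
7. b or a, w0
8. b or a, w1
9. b, w0
10. a, w1
11. not (b or a), w2
12. not b, w2
13. not a, w2
14. b or a, w2
15. a, w2
Accessibility: w0Rw0, w0Rw1, w0Rw2, w1Rw0, w1Rw1, w1Rw2, w2Rw0, w2Rw1, w2Rw2
Branch closes: a and not a both at w2.
Every branch closes (one shown): valid in S5.

S5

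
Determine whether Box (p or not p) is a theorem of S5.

Tableau for the negation not Box (p or not p):
1. not Box (p or not p), 0
2. not (p or not p), 1   [neg-Box-rule on 1: fresh world 1, 0R1]
3. not p, 1   [neg-or-rule on 2]
4. p, 1   [neg-or-rule on 2]
Accessibility: 0R0, 0R1, 1R0, 1R1
Branch closes: p and not p both at 1.
All branches of the negation close; one closing branch shown above.

Valid in S5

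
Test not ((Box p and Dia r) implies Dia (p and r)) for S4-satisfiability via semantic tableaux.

1. not ((Box p and Dia r) implies Dia (p and r)), 0
2. Box p and Dia r, 0
3. not Dia (p and r), 0
4. Box p, 0
5. Dia r, 0
6. not (p and r), 0
7. p, 0
8. not r, 0
9. r, 1
10. not (p and r), 1
11. p, 1
12. not r, 1
Accessibility: 0R0, 0R1, 1R1
Branch closes: r and not r both at 1.
All branches of the tableau close; one closing branch shown above.

Unsatisfiable (every branch closes)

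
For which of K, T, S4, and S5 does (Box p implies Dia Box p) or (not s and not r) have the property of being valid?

T-tableau for the negation not ((Box p implies Dia Box p) or (not s and not r)):
1. not ((Box p implies Dia Box p) or (not s and not r)), 0
2. not (Box p implies Dia Box p), 0   [neg-or-rule on 1]
3. not (not s and not r), 0   [neg-or-rule on 1]
4. Box p, 0   [neg-implies-rule on 2]
5. not Dia Box p, 0   [neg-implies-rule on 2]
6. p, 0   [Box-rule on 4 via 0R0]
7. not Box p, 0   [neg-Dia-rule on 5 via 0R0]
8. r, 0   [neg-and-rule on 3 (branches; this branch)]
9. not p, 1   [neg-Box-rule on 7: fresh world 1, 0R1]
10. p, 1   [Box-rule on 4 via 0R1]
Accessibility: 0R0, 0R1, 1R1
Branch closes: p and not p both at 1.
Every branch closes (one shown): valid in T, hence also in S4, S5 (every theorem of T is a theorem of S4 and S5).
K-tableau for the negation not ((Box p implies Dia Box p) or (not s and not r)):
1. not ((Box p implies Dia Box p) or (not s and not r)), 0
2. not (Box p implies Dia Box p), 0   [neg-or-rule on 1]
3. not (not s and not r), 0   [neg-or-rule on 1]
4. Box p, 0   [neg-implies-rule on 2]
5. not Dia Box p, 0   [neg-implies-rule on 2]
6. r, 0   [neg-and-rule on 3 (branches; this branch)]
Complete open branch: countermodel on a K-frame, so not valid in K.

T, S4, S5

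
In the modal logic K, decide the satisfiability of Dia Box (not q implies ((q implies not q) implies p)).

1. Dia Box (not q implies ((q implies not q) implies p)), w0
2. Box (not q implies ((q implies not q) implies p)), w1
Accessibility: w0Rw1

Satisfiable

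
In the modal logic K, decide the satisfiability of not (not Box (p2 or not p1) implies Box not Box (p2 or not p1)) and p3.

Yes, satisfiable

1. not (not Box (p2 or not p1) implies Box not Box (p2 or not p1)) and p3, 0
2. not (not Box (p2 or not p1) implies Box not Box (p2 or not p1)), 0
3. p3, 0
4. not Box (p2 or not p1), 0
5. not Box not Box (p2 or not p1), 0
6. not (p2 or not p1), 1
7. not p2, 1
8. p1, 1
9. Box (p2 or not p1), 2
Accessibility: 0R1, 0R2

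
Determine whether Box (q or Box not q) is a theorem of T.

Tableau for the negation not Box (q or Box not q):
1. not Box (q or Box not q), 0
2. not (q or Box not q), 1
3. not q, 1
4. not Box not q, 1
5. q, 2
Accessibility: 0R0, 0R1, 1R1, 1R2, 2R2
The negation has an open branch (countermodel exists).

Invalid (countermodel exists)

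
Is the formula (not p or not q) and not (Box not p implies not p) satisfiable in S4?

1. (not p or not q) and not (Box not p implies not p), u
2. not p or not q, u   [and-rule on 1]
3. not (Box not p implies not p), u   [and-rule on 1]
4. Box not p, u   [neg-implies-rule on 3]
5. p, u   [neg-implies-rule on 3]
6. not p, u   [Box-rule on 4 via uRu]
Accessibility: uRu
Branch closes: p and not p both at u.
All branches of the tableau close; one closing branch shown above.

No, unsatisfiable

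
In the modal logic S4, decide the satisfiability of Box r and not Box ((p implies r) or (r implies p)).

1. Box r and not Box ((p implies r) or (r implies p)), u
2. Box r, u
3. not Box ((p implies r) or (r implies p)), u
4. r, u
5. not ((p implies r) or (r implies p)), v
6. not (p implies r), v
7. not (r implies p), v
8. p, v
9. not r, v
10. r, v
11. not p, v
Accessibility: uRu, uRv, vRv
Branch closes: r and not r both at v.
All branches of the tableau close; one closing branch shown above.

Unsatisfiable (every branch closes)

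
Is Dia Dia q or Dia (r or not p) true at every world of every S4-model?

Tableau for the negation not (Dia Dia q or Dia (r or not p)):
1. not (Dia Dia q or Dia (r or not p)), w0
2. not Dia Dia q, w0   [neg-or-rule on 1]
3. not Dia (r or not p), w0   [neg-or-rule on 1]
4. not Dia q, w0   [neg-Dia-rule on 2 via w0Rw0]
5. not (r or not p), w0   [neg-Dia-rule on 3 via w0Rw0]
6. not r, w0   [neg-or-rule on 5]
7. p, w0   [neg-or-rule on 5]
8. not q, w0   [neg-Dia-rule on 4 via w0Rw0]
Accessibility: w0Rw0
The negation has an open branch (countermodel exists).

No, not valid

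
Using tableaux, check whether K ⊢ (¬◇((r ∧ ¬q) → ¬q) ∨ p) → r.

No, not valid

Tableau for the negation ¬((¬◇((r ∧ ¬q) → ¬q) ∨ p) → r):
1. ¬((¬◇((r ∧ ¬q) → ¬q) ∨ p) → r), u
2. ¬◇((r ∧ ¬q) → ¬q) ∨ p, u   [¬→-rule on 1]
3. ¬r, u   [¬→-rule on 1]
4. p, u   [∨-rule on 2 (branches; this branch)]
The negation has an open branch (countermodel exists).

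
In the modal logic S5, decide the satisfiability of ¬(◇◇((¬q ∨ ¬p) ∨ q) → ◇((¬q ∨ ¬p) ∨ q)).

1. ¬(◇◇((¬q ∨ ¬p) ∨ q) → ◇((¬q ∨ ¬p) ∨ q)), w0
2. ◇◇((¬q ∨ ¬p) ∨ q), w0
3. ¬◇((¬q ∨ ¬p) ∨ q), w0
4. ¬((¬q ∨ ¬p) ∨ q), w0
5. ¬(¬q ∨ ¬p), w0
6. ¬q, w0
7. q, w0
8. p, w0
Accessibility: w0Rw0
Branch closes: q and ¬q both at w0.
(One branch shown.) All branches close.

No, unsatisfiable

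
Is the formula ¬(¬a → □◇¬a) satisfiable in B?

Unsatisfiable

1. ¬(¬a → □◇¬a), 0
2. ¬a, 0   [¬→-rule on 1]
3. ¬□◇¬a, 0   [¬→-rule on 1]
4. ¬◇¬a, 1   [¬□-rule on 3: fresh world 1, 0R1]
5. a, 0   [¬◇-rule on 4 via 1R0]
Accessibility: 0R0, 0R1, 1R0, 1R1
Branch closes: a and ¬a both at 0.
Every branch closes; the branch above is one of them.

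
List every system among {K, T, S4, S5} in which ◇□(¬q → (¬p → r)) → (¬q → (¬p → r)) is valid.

S4-tableau for the negation ¬(◇□(¬q → (¬p → r)) → (¬q → (¬p → r))):
1. ¬(◇□(¬q → (¬p → r)) → (¬q → (¬p → r))), 0
2. ◇□(¬q → (¬p → r)), 0
3. ¬(¬q → (¬p → r)), 0
4. ¬q, 0
5. ¬(¬p → r), 0
6. ¬p, 0
7. ¬r, 0
8. □(¬q → (¬p → r)), 1
9. ¬q → (¬p → r), 1
10. ¬p → r, 1
11. r, 1
Accessibility: 0R0, 0R1, 1R1
Complete open branch: countermodel on an S4-frame, so not valid in S4, nor in K, T (the same frame is also a K-frame and a T-frame).
S5-tableau for the negation ¬(◇□(¬q → (¬p → r)) → (¬q → (¬p → r))):
1. ¬(◇□(¬q → (¬p → r)) → (¬q → (¬p → r))), 0
2. ◇□(¬q → (¬p → r)), 0
3. ¬(¬q → (¬p → r)), 0
4. ¬q, 0
5. ¬(¬p → r), 0
6. ¬p, 0
7. ¬r, 0
8. □(¬q → (¬p → r)), 1
9. ¬q → (¬p → r), 0
10. ¬q → (¬p → r), 1
11. ¬p → r, 0
12. ¬p → r, 1
13. r, 0
Accessibility: 0R0, 0R1, 1R0, 1R1
Branch closes: r and ¬r both at 0.
Every branch closes (one shown): valid in S5.

S5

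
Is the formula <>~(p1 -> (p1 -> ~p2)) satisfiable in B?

1. <>~(p1 -> (p1 -> ~p2)), w0
2. ~(p1 -> (p1 -> ~p2)), w1
3. p1, w1
4. ~(p1 -> ~p2), w1
5. p2, w1
Accessibility: w0Rw0, w0Rw1, w1Rw0, w1Rw1

Satisfiable (open branch found)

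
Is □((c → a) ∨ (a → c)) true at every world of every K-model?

Tableau for the negation ¬□((c → a) ∨ (a → c)):
1. ¬□((c → a) ∨ (a → c)), w0
2. ¬((c → a) ∨ (a → c)), w1
3. ¬(c → a), w1
4. ¬(a → c), w1
5. c, w1
6. ¬a, w1
7. a, w1
8. ¬c, w1
Accessibility: w0Rw1
Branch closes: a and ¬a both at w1.
All branches of the negation close; one closing branch shown above.

Valid in K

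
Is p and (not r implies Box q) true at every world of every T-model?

No, not valid

Tableau for the negation not (p and (not r implies Box q)):
1. not (p and (not r implies Box q)), w0
2. not (not r implies Box q), w0
3. not r, w0
4. not Box q, w0
5. not q, w1
Accessibility: w0Rw0, w0Rw1, w1Rw1
The negation has an open branch (countermodel exists).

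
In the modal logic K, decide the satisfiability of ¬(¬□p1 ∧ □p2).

Yes, satisfiable

1. ¬(¬□p1 ∧ □p2), 0
2. ¬□p2, 0
3. ¬p2, 1
Accessibility: 0R1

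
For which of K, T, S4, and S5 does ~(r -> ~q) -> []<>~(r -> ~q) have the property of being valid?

S5

S4-tableau for the negation ~(~(r -> ~q) -> []<>~(r -> ~q)):
1. ~(~(r -> ~q) -> []<>~(r -> ~q)), u
2. ~(r -> ~q), u   [~->-rule on 1]
3. ~[]<>~(r -> ~q), u   [~->-rule on 1]
4. r, u   [~->-rule on 2]
5. q, u   [~->-rule on 2]
6. ~<>~(r -> ~q), v   [~[]-rule on 3: fresh world v, uRv]
7. r -> ~q, v   [~<>-rule on 6 via vRv]
8. ~q, v   [->-rule on 7 (branches; this branch)]
Accessibility: uRu, uRv, vRv
Complete open branch: countermodel on an S4-frame, so not valid in S4, nor in K, T (the same frame is also a K-frame and a T-frame).
S5-tableau for the negation ~(~(r -> ~q) -> []<>~(r -> ~q)):
1. ~(~(r -> ~q) -> []<>~(r -> ~q)), u
2. ~(r -> ~q), u   [~->-rule on 1]
3. ~[]<>~(r -> ~q), u   [~->-rule on 1]
4. r, u   [~->-rule on 2]
5. q, u   [~->-rule on 2]
6. ~<>~(r -> ~q), v   [~[]-rule on 3: fresh world v, uRv]
7. r -> ~q, u   [~<>-rule on 6 via vRu]
8. r -> ~q, v   [~<>-rule on 6 via vRv]
9. ~q, u   [->-rule on 7 (branches; this branch)]
Accessibility: uRu, uRv, vRu, vRv
Branch closes: q and ~q both at u.
Every branch closes (one shown): valid in S5.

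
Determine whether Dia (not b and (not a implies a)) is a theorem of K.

No, not valid

Tableau for the negation not Dia (not b and (not a implies a)):
1. not Dia (not b and (not a implies a)), 0
The negation has an open branch (countermodel exists).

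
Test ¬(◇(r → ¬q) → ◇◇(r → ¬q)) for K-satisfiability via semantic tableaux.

1. ¬(◇(r → ¬q) → ◇◇(r → ¬q)), 0
2. ◇(r → ¬q), 0
3. ¬◇◇(r → ¬q), 0
4. r → ¬q, 1
5. ¬◇(r → ¬q), 1
6. ¬q, 1
Accessibility: 0R1

Yes, satisfiable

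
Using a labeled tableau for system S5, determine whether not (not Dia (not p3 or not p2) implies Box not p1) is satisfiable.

Satisfiable

1. not (not Dia (not p3 or not p2) implies Box not p1), w0
2. not Dia (not p3 or not p2), w0
3. not Box not p1, w0
4. not (not p3 or not p2), w0
5. p3, w0
6. p2, w0
7. p1, w1
8. not (not p3 or not p2), w1
9. p3, w1
10. p2, w1
Accessibility: w0Rw0, w0Rw1, w1Rw0, w1Rw1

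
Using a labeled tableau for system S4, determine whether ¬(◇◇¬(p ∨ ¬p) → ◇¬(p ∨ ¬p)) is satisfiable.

1. ¬(◇◇¬(p ∨ ¬p) → ◇¬(p ∨ ¬p)), u
2. ◇◇¬(p ∨ ¬p), u
3. ¬◇¬(p ∨ ¬p), u
4. p ∨ ¬p, u
5. ¬p, u
6. ◇¬(p ∨ ¬p), v
7. p ∨ ¬p, v
8. ¬p, v
9. ¬(p ∨ ¬p), w
10. ¬p, w
11. p, w
Accessibility: uRu, uRv, uRw, vRv, vRw, wRw
Branch closes: p and ¬p both at w.
Every branch closes; the branch above is one of them.

Unsatisfiable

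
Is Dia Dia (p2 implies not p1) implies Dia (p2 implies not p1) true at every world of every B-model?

Tableau for the negation not (Dia Dia (p2 implies not p1) implies Dia (p2 implies not p1)):
1. not (Dia Dia (p2 implies not p1) implies Dia (p2 implies not p1)), w0
2. Dia Dia (p2 implies not p1), w0   [neg-implies-rule on 1]
3. not Dia (p2 implies not p1), w0   [neg-implies-rule on 1]
4. not (p2 implies not p1), w0   [neg-Dia-rule on 3 via w0Rw0]
5. p2, w0   [neg-implies-rule on 4]
6. p1, w0   [neg-implies-rule on 4]
7. Dia (p2 implies not p1), w1   [Dia-rule on 2: fresh world w1, w0Rw1]
8. not (p2 implies not p1), w1   [neg-Dia-rule on 3 via w0Rw1]
9. p2, w1   [neg-implies-rule on 8]
10. p1, w1   [neg-implies-rule on 8]
11. p2 implies not p1, w2   [Dia-rule on 7: fresh world w2, w1Rw2]
12. not p1, w2   [implies-rule on 11 (branches; this branch)]
Accessibility: w0Rw0, w0Rw1, w1Rw0, w1Rw1, w1Rw2, w2Rw1, w2Rw2
The negation has an open branch (countermodel exists).

Invalid (countermodel exists)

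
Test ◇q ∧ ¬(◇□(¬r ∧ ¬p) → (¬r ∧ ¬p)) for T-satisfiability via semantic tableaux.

1. ◇q ∧ ¬(◇□(¬r ∧ ¬p) → (¬r ∧ ¬p)), w0
2. ◇q, w0
3. ¬(◇□(¬r ∧ ¬p) → (¬r ∧ ¬p)), w0
4. ◇□(¬r ∧ ¬p), w0
5. ¬(¬r ∧ ¬p), w0
6. p, w0
7. q, w1
8. □(¬r ∧ ¬p), w2
9. ¬r ∧ ¬p, w2
10. ¬r, w2
11. ¬p, w2
Accessibility: w0Rw0, w0Rw1, w0Rw2, w1Rw1, w2Rw2

Satisfiable (open branch found)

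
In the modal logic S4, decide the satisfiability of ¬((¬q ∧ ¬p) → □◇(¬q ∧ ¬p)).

1. ¬((¬q ∧ ¬p) → □◇(¬q ∧ ¬p)), 0
2. ¬q ∧ ¬p, 0
3. ¬□◇(¬q ∧ ¬p), 0
4. ¬q, 0
5. ¬p, 0
6. ¬◇(¬q ∧ ¬p), 1
7. ¬(¬q ∧ ¬p), 1
8. p, 1
Accessibility: 0R0, 0R1, 1R1

Yes, satisfiable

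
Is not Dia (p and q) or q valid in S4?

Not valid

Tableau for the negation not (not Dia (p and q) or q):
1. not (not Dia (p and q) or q), 0
2. Dia (p and q), 0   [neg-or-rule on 1]
3. not q, 0   [neg-or-rule on 1]
4. p and q, 1   [Dia-rule on 2: fresh world 1, 0R1]
5. p, 1   [and-rule on 4]
6. q, 1   [and-rule on 4]
Accessibility: 0R0, 0R1, 1R1
The negation has an open branch (countermodel exists).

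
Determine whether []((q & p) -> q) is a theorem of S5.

Valid

Tableau for the negation ~[]((q & p) -> q):
1. ~[]((q & p) -> q), 0
2. ~((q & p) -> q), 1
3. q & p, 1
4. ~q, 1
5. q, 1
6. p, 1
Accessibility: 0R0, 0R1, 1R0, 1R1
Branch closes: q and ~q both at 1.
Every branch of the negation's tableau closes; the branch above is one of them.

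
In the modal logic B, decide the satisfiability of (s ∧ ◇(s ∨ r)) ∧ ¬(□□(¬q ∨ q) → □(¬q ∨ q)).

1. (s ∧ ◇(s ∨ r)) ∧ ¬(□□(¬q ∨ q) → □(¬q ∨ q)), 0
2. s ∧ ◇(s ∨ r), 0
3. ¬(□□(¬q ∨ q) → □(¬q ∨ q)), 0
4. s, 0
5. ◇(s ∨ r), 0
6. □□(¬q ∨ q), 0
7. ¬□(¬q ∨ q), 0
8. □(¬q ∨ q), 0
9. ¬q ∨ q, 0
10. q, 0
11. s ∨ r, 1
12. □(¬q ∨ q), 1
13. ¬q ∨ q, 1
14. r, 1
15. q, 1
16. ¬(¬q ∨ q), 2
17. q, 2
18. ¬q, 2
Accessibility: 0R0, 0R1, 0R2, 1R0, 1R1, 2R0, 2R2
Branch closes: q and ¬q both at 2.
Every branch closes; the branch above is one of them.

Unsatisfiable (every branch closes)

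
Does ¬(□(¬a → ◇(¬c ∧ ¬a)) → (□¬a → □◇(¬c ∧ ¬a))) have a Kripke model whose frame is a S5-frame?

Unsatisfiable

1. ¬(□(¬a → ◇(¬c ∧ ¬a)) → (□¬a → □◇(¬c ∧ ¬a))), 0
2. □(¬a → ◇(¬c ∧ ¬a)), 0
3. ¬(□¬a → □◇(¬c ∧ ¬a)), 0
4. □¬a, 0
5. ¬□◇(¬c ∧ ¬a), 0
6. ¬a → ◇(¬c ∧ ¬a), 0
7. ¬a, 0
8. ◇(¬c ∧ ¬a), 0
9. ¬◇(¬c ∧ ¬a), 1
10. ¬a → ◇(¬c ∧ ¬a), 1
11. ¬a, 1
12. ¬(¬c ∧ ¬a), 0
13. ¬(¬c ∧ ¬a), 1
14. ◇(¬c ∧ ¬a), 1
15. c, 0
16. c, 1
17. ¬c ∧ ¬a, 2
18. ¬c, 2
19. ¬a, 2
20. ¬a → ◇(¬c ∧ ¬a), 2
21. ¬(¬c ∧ ¬a), 2
22. ◇(¬c ∧ ¬a), 2
23. a, 2
Accessibility: 0R0, 0R1, 0R2, 1R0, 1R1, 1R2, 2R0, 2R1, 2R2
Branch closes: a and ¬a both at 2.
(One branch shown.) All branches close.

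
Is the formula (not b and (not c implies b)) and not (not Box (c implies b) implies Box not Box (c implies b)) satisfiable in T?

1. (not b and (not c implies b)) and not (not Box (c implies b) implies Box not Box (c implies b)), u
2. not b and (not c implies b), u   [and-rule on 1]
3. not (not Box (c implies b) implies Box not Box (c implies b)), u   [and-rule on 1]
4. not b, u   [and-rule on 2]
5. not c implies b, u   [and-rule on 2]
6. not Box (c implies b), u   [neg-implies-rule on 3]
7. not Box not Box (c implies b), u   [neg-implies-rule on 3]
8. c, u   [implies-rule on 5 (branches; this branch)]
9. not (c implies b), v   [neg-Box-rule on 6: fresh world v, uRv]
10. c, v   [neg-implies-rule on 9]
11. not b, v   [neg-implies-rule on 9]
12. Box (c implies b), w   [neg-Box-rule on 7: fresh world w, uRw]
13. c implies b, w   [Box-rule on 12 via wRw]
14. b, w   [implies-rule on 13 (branches; this branch)]
Accessibility: uRu, uRv, uRw, vRv, wRw

Satisfiable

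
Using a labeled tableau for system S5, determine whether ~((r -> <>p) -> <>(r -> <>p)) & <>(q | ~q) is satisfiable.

Unsatisfiable

1. ~((r -> <>p) -> <>(r -> <>p)) & <>(q | ~q), 0
2. ~((r -> <>p) -> <>(r -> <>p)), 0   [&-rule on 1]
3. <>(q | ~q), 0   [&-rule on 1]
4. r -> <>p, 0   [~->-rule on 2]
5. ~<>(r -> <>p), 0   [~->-rule on 2]
6. ~(r -> <>p), 0   [~<>-rule on 5 via 0R0]
7. r, 0   [~->-rule on 6]
8. ~<>p, 0   [~->-rule on 6]
9. ~p, 0   [~<>-rule on 8 via 0R0]
10. <>p, 0   [->-rule on 4 (branches; this branch)]
11. q | ~q, 1   [<>-rule on 3: fresh world 1, 0R1]
12. ~(r -> <>p), 1   [~<>-rule on 5 via 0R1]
13. r, 1   [~->-rule on 12]
14. ~<>p, 1   [~->-rule on 12]
15. ~p, 1   [~<>-rule on 8 via 0R1]
16. ~q, 1   [|-rule on 11 (branches; this branch)]
17. p, 2   [<>-rule on 10: fresh world 2, 0R2]
18. ~(r -> <>p), 2   [~<>-rule on 5 via 0R2]
19. r, 2   [~->-rule on 18]
20. ~<>p, 2   [~->-rule on 18]
21. ~p, 2   [~<>-rule on 8 via 0R2]
Accessibility: 0R0, 0R1, 0R2, 1R0, 1R1, 1R2, 2R0, 2R1, 2R2
Branch closes: p and ~p both at 2.
All branches of the tableau close; one closing branch shown above.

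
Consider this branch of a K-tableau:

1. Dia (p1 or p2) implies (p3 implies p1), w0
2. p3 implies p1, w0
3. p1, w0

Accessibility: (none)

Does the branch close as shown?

Open

No world carries both an atom and its negation.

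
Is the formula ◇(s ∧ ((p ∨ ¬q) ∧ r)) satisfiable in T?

Satisfiable (open branch found)

1. ◇(s ∧ ((p ∨ ¬q) ∧ r)), u
2. s ∧ ((p ∨ ¬q) ∧ r), v
3. s, v
4. (p ∨ ¬q) ∧ r, v
5. p ∨ ¬q, v
6. r, v
7. ¬q, v
Accessibility: uRu, uRv, vRv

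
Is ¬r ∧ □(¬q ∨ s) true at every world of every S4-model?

Not valid

Tableau for the negation ¬(¬r ∧ □(¬q ∨ s)):
1. ¬(¬r ∧ □(¬q ∨ s)), u
2. ¬□(¬q ∨ s), u   [¬∧-rule on 1 (branches; this branch)]
3. ¬(¬q ∨ s), v   [¬□-rule on 2: fresh world v, uRv]
4. q, v   [¬∨-rule on 3]
5. ¬s, v   [¬∨-rule on 3]
Accessibility: uRu, uRv, vRv
The negation has an open branch (countermodel exists).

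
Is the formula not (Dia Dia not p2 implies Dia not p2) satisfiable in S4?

1. not (Dia Dia not p2 implies Dia not p2), 0
2. Dia Dia not p2, 0
3. not Dia not p2, 0
4. p2, 0
5. Dia not p2, 1
6. p2, 1
7. not p2, 2
8. p2, 2
Accessibility: 0R0, 0R1, 0R2, 1R1, 1R2, 2R2
Branch closes: p2 and not p2 both at 2.
All branches of the tableau close; one closing branch shown above.

Unsatisfiable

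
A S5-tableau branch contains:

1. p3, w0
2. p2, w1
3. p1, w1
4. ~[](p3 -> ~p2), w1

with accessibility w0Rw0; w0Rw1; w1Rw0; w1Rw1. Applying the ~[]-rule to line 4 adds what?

a fresh world w2 with w1Rw2, and ~(p3 -> ~p2) at w2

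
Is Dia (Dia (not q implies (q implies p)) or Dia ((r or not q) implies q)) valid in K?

Tableau for the negation not Dia (Dia (not q implies (q implies p)) or Dia ((r or not q) implies q)):
1. not Dia (Dia (not q implies (q implies p)) or Dia ((r or not q) implies q)), w0
The negation has an open branch (countermodel exists).

Not valid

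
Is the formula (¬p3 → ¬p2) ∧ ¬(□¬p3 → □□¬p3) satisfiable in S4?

Unsatisfiable

1. (¬p3 → ¬p2) ∧ ¬(□¬p3 → □□¬p3), w0
2. ¬p3 → ¬p2, w0   [∧-rule on 1]
3. ¬(□¬p3 → □□¬p3), w0   [∧-rule on 1]
4. □¬p3, w0   [¬→-rule on 3]
5. ¬□□¬p3, w0   [¬→-rule on 3]
6. ¬p3, w0   [□-rule on 4 via w0Rw0]
7. ¬p2, w0   [→-rule on 2 (branches; this branch)]
8. ¬□¬p3, w1   [¬□-rule on 5: fresh world w1, w0Rw1]
9. ¬p3, w1   [□-rule on 4 via w0Rw1]
10. p3, w2   [¬□-rule on 8: fresh world w2, w1Rw2]
11. ¬p3, w2   [□-rule on 4 via w0Rw2]
Accessibility: w0Rw0, w0Rw1, w0Rw2, w1Rw1, w1Rw2, w2Rw2
Branch closes: p3 and ¬p3 both at w2.
All branches of the tableau close; one closing branch shown above.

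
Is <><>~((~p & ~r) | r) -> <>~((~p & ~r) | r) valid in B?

Tableau for the negation ~(<><>~((~p & ~r) | r) -> <>~((~p & ~r) | r)):
1. ~(<><>~((~p & ~r) | r) -> <>~((~p & ~r) | r)), w0
2. <><>~((~p & ~r) | r), w0
3. ~<>~((~p & ~r) | r), w0
4. (~p & ~r) | r, w0
5. r, w0
6. <>~((~p & ~r) | r), w1
7. (~p & ~r) | r, w1
8. r, w1
9. ~((~p & ~r) | r), w2
10. ~(~p & ~r), w2
11. ~r, w2
12. p, w2
Accessibility: w0Rw0, w0Rw1, w1Rw0, w1Rw1, w1Rw2, w2Rw1, w2Rw2
The negation has an open branch (countermodel exists).

Invalid (countermodel exists)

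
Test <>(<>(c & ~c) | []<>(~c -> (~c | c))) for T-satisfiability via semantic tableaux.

Satisfiable (open branch found)

1. <>(<>(c & ~c) | []<>(~c -> (~c | c))), w0
2. <>(c & ~c) | []<>(~c -> (~c | c)), w1   [<>-rule on 1: fresh world w1, w0Rw1]
3. []<>(~c -> (~c | c)), w1   [|-rule on 2 (branches; this branch)]
4. <>(~c -> (~c | c)), w1   [[]-rule on 3 via w1Rw1]
5. ~c -> (~c | c), w2   [<>-rule on 4: fresh world w2, w1Rw2]
6. <>(~c -> (~c | c)), w2   [[]-rule on 3 via w1Rw2]
7. ~c | c, w2   [->-rule on 5 (branches; this branch)]
8. c, w2   [|-rule on 7 (branches; this branch)]
9. ~c -> (~c | c), w3   [<>-rule on 6: fresh world w3, w2Rw3]
10. ~c | c, w3   [->-rule on 9 (branches; this branch)]
11. c, w3   [|-rule on 10 (branches; this branch)]
Accessibility: w0Rw0, w0Rw1, w1Rw1, w1Rw2, w2Rw2, w2Rw3, w3Rw3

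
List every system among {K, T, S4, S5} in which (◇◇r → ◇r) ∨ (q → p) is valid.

T-tableau for the negation ¬((◇◇r → ◇r) ∨ (q → p)):
1. ¬((◇◇r → ◇r) ∨ (q → p)), 0
2. ¬(◇◇r → ◇r), 0
3. ¬(q → p), 0
4. ◇◇r, 0
5. ¬◇r, 0
6. q, 0
7. ¬p, 0
8. ¬r, 0
9. ◇r, 1
10. ¬r, 1
11. r, 2
Accessibility: 0R0, 0R1, 1R1, 1R2, 2R2
Complete open branch: countermodel on a T-frame, so not valid in T, nor in K (the same frame is also a K-frame).
S4-tableau for the negation ¬((◇◇r → ◇r) ∨ (q → p)):
1. ¬((◇◇r → ◇r) ∨ (q → p)), 0
2. ¬(◇◇r → ◇r), 0
3. ¬(q → p), 0
4. ◇◇r, 0
5. ¬◇r, 0
6. q, 0
7. ¬p, 0
8. ¬r, 0
9. ◇r, 1
10. ¬r, 1
11. r, 2
12. ¬r, 2
Accessibility: 0R0, 0R1, 0R2, 1R1, 1R2, 2R2
Branch closes: r and ¬r both at 2.
Every branch closes (one shown): valid in S4, hence also in S5 (every theorem of S4 is a theorem of S5).

S4, S5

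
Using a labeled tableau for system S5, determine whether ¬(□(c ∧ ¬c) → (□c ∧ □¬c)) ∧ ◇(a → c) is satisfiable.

1. ¬(□(c ∧ ¬c) → (□c ∧ □¬c)) ∧ ◇(a → c), 0
2. ¬(□(c ∧ ¬c) → (□c ∧ □¬c)), 0
3. ◇(a → c), 0
4. □(c ∧ ¬c), 0
5. ¬(□c ∧ □¬c), 0
6. c ∧ ¬c, 0
7. c, 0
8. ¬c, 0
Accessibility: 0R0
Branch closes: c and ¬c both at 0.
Every branch closes; the branch above is one of them.

Unsatisfiable (every branch closes)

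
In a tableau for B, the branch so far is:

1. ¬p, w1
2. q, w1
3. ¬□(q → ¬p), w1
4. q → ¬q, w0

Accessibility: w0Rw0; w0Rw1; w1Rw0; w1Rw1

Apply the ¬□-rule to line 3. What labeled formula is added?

a fresh world w2 with w1Rw2, and ¬(q → ¬p) at w2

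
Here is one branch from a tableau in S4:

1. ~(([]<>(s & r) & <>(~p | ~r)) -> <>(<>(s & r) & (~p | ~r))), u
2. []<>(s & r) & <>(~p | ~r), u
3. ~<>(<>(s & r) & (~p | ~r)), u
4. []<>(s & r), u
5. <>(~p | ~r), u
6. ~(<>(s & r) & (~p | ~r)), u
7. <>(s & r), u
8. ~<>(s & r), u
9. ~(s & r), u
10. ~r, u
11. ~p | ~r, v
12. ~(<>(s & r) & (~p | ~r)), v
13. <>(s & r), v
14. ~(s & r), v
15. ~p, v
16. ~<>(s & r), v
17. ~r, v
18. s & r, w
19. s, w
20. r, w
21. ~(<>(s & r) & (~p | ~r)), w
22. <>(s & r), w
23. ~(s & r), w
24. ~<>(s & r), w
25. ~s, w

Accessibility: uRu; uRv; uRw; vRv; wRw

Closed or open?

Both s and ~s appear at w.

Closed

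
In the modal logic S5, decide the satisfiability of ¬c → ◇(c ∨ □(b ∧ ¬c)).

Yes, satisfiable

1. ¬c → ◇(c ∨ □(b ∧ ¬c)), w0
2. ◇(c ∨ □(b ∧ ¬c)), w0
3. c ∨ □(b ∧ ¬c), w1
4. □(b ∧ ¬c), w1
5. b ∧ ¬c, w0
6. b, w0
7. ¬c, w0
8. b ∧ ¬c, w1
9. b, w1
10. ¬c, w1
Accessibility: w0Rw0, w0Rw1, w1Rw0, w1Rw1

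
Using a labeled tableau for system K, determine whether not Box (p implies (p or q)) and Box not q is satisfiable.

Unsatisfiable

1. not Box (p implies (p or q)) and Box not q, w0
2. not Box (p implies (p or q)), w0
3. Box not q, w0
4. not (p implies (p or q)), w1
5. p, w1
6. not (p or q), w1
7. not p, w1
8. not q, w1
Accessibility: w0Rw1
Branch closes: p and not p both at w1.
Every branch closes; the branch above is one of them.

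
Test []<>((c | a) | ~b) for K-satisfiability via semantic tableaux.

1. []<>((c | a) | ~b), 0

Satisfiable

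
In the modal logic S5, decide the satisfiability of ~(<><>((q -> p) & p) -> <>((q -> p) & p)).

1. ~(<><>((q -> p) & p) -> <>((q -> p) & p)), w0
2. <><>((q -> p) & p), w0
3. ~<>((q -> p) & p), w0
4. ~((q -> p) & p), w0
5. ~(q -> p), w0
6. q, w0
7. ~p, w0
8. <>((q -> p) & p), w1
9. ~((q -> p) & p), w1
10. ~(q -> p), w1
11. q, w1
12. ~p, w1
13. (q -> p) & p, w2
14. q -> p, w2
15. p, w2
16. ~((q -> p) & p), w2
17. ~(q -> p), w2
18. q, w2
19. ~p, w2
Accessibility: w0Rw0, w0Rw1, w0Rw2, w1Rw0, w1Rw1, w1Rw2, w2Rw0, w2Rw1, w2Rw2
Branch closes: p and ~p both at w2.
Every branch closes; the branch above is one of them.

Unsatisfiable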